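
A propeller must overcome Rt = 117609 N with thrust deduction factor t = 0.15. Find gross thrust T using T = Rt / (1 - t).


Formula: T = Rt / (1 - t)
Step 1 — (1 - t) = 1 - 0.15 = 0.85
Step 2 — T = 117609 / 0.85 ≈ 138360 N (5 s.f.)

138360 N


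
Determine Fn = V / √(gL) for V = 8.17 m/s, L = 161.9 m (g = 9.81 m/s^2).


Formula: Fn = V / sqrt(g * L)
Step 1 — g * L = 9.81 * 161.9 = 1588.239
Step 2 — sqrt(g * L) = sqrt(1588.239) = 39.852716
Step 3 — Fn = 8.17 / 39.852716 ≈ 0.20500 (5 s.f.)

0.20500


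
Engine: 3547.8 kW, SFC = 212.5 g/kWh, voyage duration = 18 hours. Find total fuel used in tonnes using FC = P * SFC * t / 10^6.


Formula: FC (tonnes) = P * SFC * t / 1,000,000
Step 1 — P * SFC * t = 3547.8 * 212.5 * 18 = 13570335.0 g
Step 2 — FC (tonnes) = 13570335.0 / 1,000,000 ≈ 13.570 tonnes (5 s.f.)

13.570 tonnes


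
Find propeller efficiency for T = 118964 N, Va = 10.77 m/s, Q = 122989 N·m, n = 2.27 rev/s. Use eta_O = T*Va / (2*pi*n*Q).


Formula: eta = T * Va / (2 * pi * n * Q)
Step 1 — numerator = T * Va = 118964 * 10.77 = 1281242.28
Step 2 — 2 * pi * n = 2 * pi * 2.27 = 14.262831
Step 3 — denominator = 14.262831 * 122989 = 1754171.32
Step 4 — eta = 1281242.28 / 1754171.32 ≈ 0.73040 (5 s.f.)

0.73040


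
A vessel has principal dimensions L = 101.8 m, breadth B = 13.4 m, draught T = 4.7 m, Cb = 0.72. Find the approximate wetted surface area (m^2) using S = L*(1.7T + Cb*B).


Formula: S = 1.7*L*T + V/T with V = Cb*L*B*T, i.e. S = L * (1.7*T + Cb*B)
Step 1 — 1.7*T = 1.7 * 4.7 = 7.99 m
Step 2 — Cb*B = 0.72 * 13.4 = 9.648 m
Step 3 — 1.7*T + Cb*B = 7.99 + 9.648 = 17.638 m
Step 4 — S = 101.8 * 17.638 ≈ 1795.5 m^2 (5 s.f.)

1795.5 m^2


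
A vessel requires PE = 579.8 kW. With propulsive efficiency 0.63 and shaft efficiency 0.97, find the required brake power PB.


Formula: PB = PE / (eta_D * eta_S)
Step 1 — combined efficiency = eta_D * eta_S = 0.63 * 0.97 = 0.6111
Step 2 — PB = 579.8 / 0.6111 ≈ 948.78 kW (5 s.f.)

948.78 kW


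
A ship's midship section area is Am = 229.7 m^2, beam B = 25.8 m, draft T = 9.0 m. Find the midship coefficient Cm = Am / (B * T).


Formula: Cm = Am / (B * T)
Step 1 — B * T = 25.8 * 9.0 = 232.2 m^2
Step 2 — Cm = 229.7 / 232.2 ≈ 0.98923 (5 s.f.)

0.98923


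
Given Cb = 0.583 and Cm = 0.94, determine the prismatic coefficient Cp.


Formula: Cp = Cb / Cm
Substituting: Cp = 0.583 / 0.94
Result: Cp ≈ 0.62021 (5 s.f.)

0.62021


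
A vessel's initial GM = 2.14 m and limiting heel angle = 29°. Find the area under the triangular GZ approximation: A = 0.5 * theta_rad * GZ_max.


Formula: GZ_max = GM * sin(theta); Area = 0.5 * theta_rad * GZ_max
Step 1 — GZ_max = 2.14 * sin(29°) = 2.14 * 0.48481 = 1.037493 m
Step 2 — theta_rad = 29 * pi/180 = 0.506145 rad
Step 3 — Area = 0.5 * 0.506145 * 1.037493 ≈ 0.26256 m·rad (5 s.f.)

0.26256 m·rad


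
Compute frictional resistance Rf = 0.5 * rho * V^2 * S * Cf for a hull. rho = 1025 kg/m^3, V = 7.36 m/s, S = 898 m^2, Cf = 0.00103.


Formula: Rf = 0.5 * rho * V^2 * S * Cf
Step 1 — V^2 = 7.36^2 = 54.1696
Step 2 — 0.5 * rho * V^2 = 0.5 * 1025 * 54.1696 = 27761.92
Step 3 — Rf = 27761.92 * 898 * 0.00103 ≈ 25678 N (5 s.f.)

25678 N


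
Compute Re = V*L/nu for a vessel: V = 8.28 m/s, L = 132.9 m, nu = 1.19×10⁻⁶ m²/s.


Formula: Re = V * L / nu
Step 1 — V * L = 8.28 * 132.9 = 1100.412 m^2/s
Step 2 — Re = 1100.412 / 1.19e-6 = 9.25e+08

9.25e+08


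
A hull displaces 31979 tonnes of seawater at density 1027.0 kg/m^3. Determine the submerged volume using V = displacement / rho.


Formula: V = mass / rho
Step 1 — convert tonnes to kg: 31979 t * 1000 = 31979000 kg
Step 2 — V = 31979000 / 1027.0 ≈ 31138 m^3 (5 s.f.)

31138 m^3


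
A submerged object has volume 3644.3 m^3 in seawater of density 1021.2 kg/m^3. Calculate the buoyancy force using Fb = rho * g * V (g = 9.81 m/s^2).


Formula: Fb = rho * g * V
Substituting: Fb = 1021.2 * 9.81 * 3644.3
Intermediate: 1021.2 * 9.81 = 10017.972
Result: Fb = 10017.972 * 3644.3 ≈ 36508000 N (5 s.f.)

36508000 N


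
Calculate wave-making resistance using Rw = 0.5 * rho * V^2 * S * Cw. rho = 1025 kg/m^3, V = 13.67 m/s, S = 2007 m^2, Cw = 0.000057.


Formula: Rw = 0.5 * rho * V^2 * S * Cw
Step 1 — V^2 = 13.67^2 = 186.8689
Step 2 — 0.5 * rho * V^2 = 0.5 * 1025 * 186.8689 = 95770.31125
Step 3 — Rw = 95770.31125 * 2007 * 0.000057 ≈ 10956 N (5 s.f.)

10956 N


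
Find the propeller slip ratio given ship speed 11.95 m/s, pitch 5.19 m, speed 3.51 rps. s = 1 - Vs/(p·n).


Formula: s = 1 - Vs / (p * n)
Step 1 — p * n = 5.19 * 3.51 = 18.2169
Step 2 — Vs / (p*n) = 11.95 / 18.2169 = 0.655984 (6 d.p.)
Step 3 — s = 1 - 0.655984 = 0.344016

0.344016


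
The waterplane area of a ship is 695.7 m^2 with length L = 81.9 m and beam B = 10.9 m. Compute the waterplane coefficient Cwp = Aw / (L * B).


Formula: Cwp = Aw / (L * B)
Step 1 — L * B = 81.9 * 10.9 = 892.71 m^2
Step 2 — Cwp = 695.7 / 892.71 ≈ 0.77931 (5 s.f.)

0.77931


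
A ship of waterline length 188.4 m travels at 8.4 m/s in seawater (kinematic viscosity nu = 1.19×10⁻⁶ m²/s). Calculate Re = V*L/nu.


Formula: Re = V * L / nu
Step 1 — V * L = 8.4 * 188.4 = 1582.56 m^2/s
Step 2 — Re = 1582.56 / 1.19e-6 = 1.33e+09

1.33e+09


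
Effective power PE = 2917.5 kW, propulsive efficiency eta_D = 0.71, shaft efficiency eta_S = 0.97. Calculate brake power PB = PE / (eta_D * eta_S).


Formula: PB = PE / (eta_D * eta_S)
Step 1 — combined efficiency = eta_D * eta_S = 0.71 * 0.97 = 0.6887
Step 2 — PB = 2917.5 / 0.6887 ≈ 4236.2 kW (5 s.f.)

4236.2 kW


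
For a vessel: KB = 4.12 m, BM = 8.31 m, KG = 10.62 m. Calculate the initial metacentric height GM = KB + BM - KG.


Formula: GM = KB + BM - KG
Step 1 — KM = KB + BM = 4.12 + 8.31 = 12.43 m
Step 2 — GM = KM - KG = 12.43 - 10.62 = 1.81 m

1.81 m


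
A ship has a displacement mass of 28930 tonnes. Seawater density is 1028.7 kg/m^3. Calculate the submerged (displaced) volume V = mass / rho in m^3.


Formula: V = mass / rho
Step 1 — convert tonnes to kg: 28930 t * 1000 = 28930000 kg
Step 2 — V = 28930000 / 1028.7 ≈ 28123 m^3 (5 s.f.)

28123 m^3


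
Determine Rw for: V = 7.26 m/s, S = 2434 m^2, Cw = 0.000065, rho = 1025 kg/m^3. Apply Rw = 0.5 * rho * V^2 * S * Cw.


Formula: Rw = 0.5 * rho * V^2 * S * Cw
Step 1 — V^2 = 7.26^2 = 52.7076
Step 2 — 0.5 * rho * V^2 = 0.5 * 1025 * 52.7076 = 27012.645
Step 3 — Rw = 27012.645 * 2434 * 0.000065 ≈ 4273.7 N (5 s.f.)

4273.7 N


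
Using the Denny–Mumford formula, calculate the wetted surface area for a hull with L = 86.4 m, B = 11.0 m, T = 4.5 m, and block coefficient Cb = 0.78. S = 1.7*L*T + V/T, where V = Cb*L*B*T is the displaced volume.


Formula: S = 1.7*L*T + V/T with V = Cb*L*B*T, i.e. S = L * (1.7*T + Cb*B)
Step 1 — 1.7*T = 1.7 * 4.5 = 7.65 m
Step 2 — Cb*B = 0.78 * 11.0 = 8.58 m
Step 3 — 1.7*T + Cb*B = 7.65 + 8.58 = 16.23 m
Step 4 — S = 86.4 * 16.23 ≈ 1402.3 m^2 (5 s.f.)

1402.3 m^2


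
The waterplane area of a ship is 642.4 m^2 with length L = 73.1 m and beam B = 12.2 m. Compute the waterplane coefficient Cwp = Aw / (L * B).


Formula: Cwp = Aw / (L * B)
Step 1 — L * B = 73.1 * 12.2 = 891.82 m^2
Step 2 — Cwp = 642.4 / 891.82 ≈ 0.72032 (5 s.f.)

0.72032


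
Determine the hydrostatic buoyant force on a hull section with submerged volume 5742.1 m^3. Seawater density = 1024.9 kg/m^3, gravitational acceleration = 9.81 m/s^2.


Formula: Fb = rho * g * V
Substituting: Fb = 1024.9 * 9.81 * 5742.1
Intermediate: 1024.9 * 9.81 = 10054.269
Result: Fb = 10054.269 * 5742.1 ≈ 57733000 N (5 s.f.)

57733000 N


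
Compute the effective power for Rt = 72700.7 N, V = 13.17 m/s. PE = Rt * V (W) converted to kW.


Formula: PE = Rt * V / 1000 (kW)
Step 1 — PE (W) = 72700.7 * 13.17 = 957468.219 W
Step 2 — PE (kW) = 957468.219 / 1000 ≈ 957.47 kW (5 s.f.)

957.47 kW


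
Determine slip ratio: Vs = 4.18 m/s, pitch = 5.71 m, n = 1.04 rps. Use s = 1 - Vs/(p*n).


Formula: s = 1 - Vs / (p * n)
Step 1 — p * n = 5.71 * 1.04 = 5.9384
Step 2 — Vs / (p*n) = 4.18 / 5.9384 = 0.703893 (6 d.p.)
Step 3 — s = 1 - 0.703893 = 0.296107

0.296107


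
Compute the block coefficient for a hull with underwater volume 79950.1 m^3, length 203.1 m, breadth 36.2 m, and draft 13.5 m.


Formula: Cb = V / (L * B * T)
Step 1 — L * B * T = 203.1 * 36.2 * 13.5 = 99254.97 m^3
Step 2 — Cb = 79950.1 / 99254.97 ≈ 0.80550 (5 s.f.)

0.80550


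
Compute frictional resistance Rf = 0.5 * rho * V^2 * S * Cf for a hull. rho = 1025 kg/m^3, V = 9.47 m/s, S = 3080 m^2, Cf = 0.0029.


Formula: Rf = 0.5 * rho * V^2 * S * Cf
Step 1 — V^2 = 9.47^2 = 89.6809
Step 2 — 0.5 * rho * V^2 = 0.5 * 1025 * 89.6809 = 45961.46125
Step 3 — Rf = 45961.46125 * 3080 * 0.0029 ≈ 410530 N (5 s.f.)

410530 N


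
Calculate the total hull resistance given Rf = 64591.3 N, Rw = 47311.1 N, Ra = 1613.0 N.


Formula: Rt = Rf + Rw + Ra
Substituting: Rt = 64591.3 + 47311.1 + 1613.0
Result: Rt = 113515.4 N

113515.4 N


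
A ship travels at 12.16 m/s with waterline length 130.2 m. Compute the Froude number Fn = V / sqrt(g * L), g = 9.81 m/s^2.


Formula: Fn = V / sqrt(g * L)
Step 1 — g * L = 9.81 * 130.2 = 1277.262
Step 2 — sqrt(g * L) = sqrt(1277.262) = 35.738802
Step 3 — Fn = 12.16 / 35.738802 ≈ 0.34025 (5 s.f.)

0.34025


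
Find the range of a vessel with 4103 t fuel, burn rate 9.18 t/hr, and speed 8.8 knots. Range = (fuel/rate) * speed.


Formula: endurance = fuel / rate; range = endurance * speed
Step 1 — endurance = 4103 / 9.18 = 446.9499 hours
Step 2 — range = 446.9499 * 8.8 ≈ 3933.2 nautical miles (5 s.f.)

3933.2 NM


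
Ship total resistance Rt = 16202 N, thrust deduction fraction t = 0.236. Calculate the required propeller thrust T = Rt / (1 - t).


Formula: T = Rt / (1 - t)
Step 1 — (1 - t) = 1 - 0.236 = 0.764
Step 2 — T = 16202 / 0.764 ≈ 21207 N (5 s.f.)

21207 N


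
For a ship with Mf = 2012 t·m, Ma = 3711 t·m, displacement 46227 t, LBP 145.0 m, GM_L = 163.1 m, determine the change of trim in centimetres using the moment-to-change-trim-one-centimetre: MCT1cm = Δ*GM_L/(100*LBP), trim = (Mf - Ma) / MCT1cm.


Formula: net trimming moment = Mf - Ma; MCT1cm = Δ*GM_L/(100*LBP); trim = net moment / MCT1cm
Step 1 — net trimming moment = 2012 - 3711 = -1699 t·m
Step 2 — MCT1cm = 46227 * 163.1 / (100 * 145.0) = 519.974 t·m/cm
Step 3 — trim = -1699 / 519.974 ≈ -3.2675 cm (5 s.f.)

-3.2675 cm


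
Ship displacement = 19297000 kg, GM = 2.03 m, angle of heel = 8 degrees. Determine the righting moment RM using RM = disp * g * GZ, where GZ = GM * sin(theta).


Formula: GZ = GM * sin(theta); RM = disp * g * GZ
Step 1 — GZ = 2.03 * sin(8°) = 2.03 * 0.139173 = 0.282521 m
Step 2 — RM = 19297000 * 9.81 * 0.282521 ≈ 53482000 N·m (5 s.f.)

53482000 N·m


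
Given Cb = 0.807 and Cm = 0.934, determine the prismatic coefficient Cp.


Formula: Cp = Cb / Cm
Substituting: Cp = 0.807 / 0.934
Result: Cp ≈ 0.86403 (5 s.f.)

0.86403


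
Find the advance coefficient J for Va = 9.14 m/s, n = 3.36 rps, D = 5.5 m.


Formula: J = Va / (n * D)
Step 1 — n * D = 3.36 * 5.5 = 18.48
Step 2 — J = 9.14 / 18.48 ≈ 0.49459 (5 s.f.)

0.49459


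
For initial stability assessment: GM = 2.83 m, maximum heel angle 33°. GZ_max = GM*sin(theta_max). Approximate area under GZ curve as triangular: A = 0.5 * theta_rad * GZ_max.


Formula: GZ_max = GM * sin(theta); Area = 0.5 * theta_rad * GZ_max
Step 1 — GZ_max = 2.83 * sin(33°) = 2.83 * 0.544639 = 1.541328 m
Step 2 — theta_rad = 33 * pi/180 = 0.575959 rad
Step 3 — Area = 0.5 * 0.575959 * 1.541328 ≈ 0.44387 m·rad (5 s.f.)

0.44387 m·rad


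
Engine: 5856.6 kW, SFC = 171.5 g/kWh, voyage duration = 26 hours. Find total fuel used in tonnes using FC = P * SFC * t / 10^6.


Formula: FC (tonnes) = P * SFC * t / 1,000,000
Step 1 — P * SFC * t = 5856.6 * 171.5 * 26 = 26114579.4 g
Step 2 — FC (tonnes) = 26114579.4 / 1,000,000 ≈ 26.115 tonnes (5 s.f.)

26.115 tonnes


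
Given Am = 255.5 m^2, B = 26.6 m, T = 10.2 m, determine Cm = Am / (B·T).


Formula: Cm = Am / (B * T)
Step 1 — B * T = 26.6 * 10.2 = 271.32 m^2
Step 2 — Cm = 255.5 / 271.32 ≈ 0.94169 (5 s.f.)

0.94169


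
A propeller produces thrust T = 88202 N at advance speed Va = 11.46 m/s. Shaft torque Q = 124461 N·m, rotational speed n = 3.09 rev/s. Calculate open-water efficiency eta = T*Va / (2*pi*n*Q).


Formula: eta = T * Va / (2 * pi * n * Q)
Step 1 — numerator = T * Va = 88202 * 11.46 = 1010794.92
Step 2 — 2 * pi * n = 2 * pi * 3.09 = 19.415043
Step 3 — denominator = 19.415043 * 124461 = 2416415.67
Step 4 — eta = 1010794.92 / 2416415.67 ≈ 0.41830 (5 s.f.)

0.41830


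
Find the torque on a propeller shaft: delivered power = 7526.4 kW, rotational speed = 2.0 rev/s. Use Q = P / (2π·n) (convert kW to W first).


Formula: Q = P_W / (2 * pi * n)
Step 1 — P_W = 7526.4 kW * 1000 = 7526400.0 W
Step 2 — 2 * pi * n = 2 * pi * 2.0 = 12.566371
Step 3 — Q = 7526400.0 / 12.566371 ≈ 598930 N·m (5 s.f.)

598930 N·m


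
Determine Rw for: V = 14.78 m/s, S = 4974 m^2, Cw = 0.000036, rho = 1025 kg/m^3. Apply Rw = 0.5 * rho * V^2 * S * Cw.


Formula: Rw = 0.5 * rho * V^2 * S * Cw
Step 1 — V^2 = 14.78^2 = 218.4484
Step 2 — 0.5 * rho * V^2 = 0.5 * 1025 * 218.4484 = 111954.805
Step 3 — Rw = 111954.805 * 4974 * 0.000036 ≈ 20047 N (5 s.f.)

20047 N


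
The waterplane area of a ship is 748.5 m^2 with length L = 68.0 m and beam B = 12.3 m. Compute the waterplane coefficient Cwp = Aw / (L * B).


Formula: Cwp = Aw / (L * B)
Step 1 — L * B = 68.0 * 12.3 = 836.4 m^2
Step 2 — Cwp = 748.5 / 836.4 ≈ 0.89491 (5 s.f.)

0.89491


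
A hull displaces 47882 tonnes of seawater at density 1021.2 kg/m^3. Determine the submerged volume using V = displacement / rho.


Formula: V = mass / rho
Step 1 — convert tonnes to kg: 47882 t * 1000 = 47882000 kg
Step 2 — V = 47882000 / 1021.2 ≈ 46888 m^3 (5 s.f.)

46888 m^3


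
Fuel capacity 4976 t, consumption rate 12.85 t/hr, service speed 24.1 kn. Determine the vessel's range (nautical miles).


Formula: endurance = fuel / rate; range = endurance * speed
Step 1 — endurance = 4976 / 12.85 = 387.2374 hours
Step 2 — range = 387.2374 * 24.1 ≈ 9332.4 nautical miles (5 s.f.)

9332.4 NM


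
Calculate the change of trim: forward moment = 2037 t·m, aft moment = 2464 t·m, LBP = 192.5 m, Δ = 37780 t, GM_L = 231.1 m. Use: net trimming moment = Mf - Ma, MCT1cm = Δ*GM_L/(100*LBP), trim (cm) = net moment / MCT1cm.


Formula: net trimming moment = Mf - Ma; MCT1cm = Δ*GM_L/(100*LBP); trim = net moment / MCT1cm
Step 1 — net trimming moment = 2037 - 2464 = -427 t·m
Step 2 — MCT1cm = 37780 * 231.1 / (100 * 192.5) = 453.5563 t·m/cm
Step 3 — trim = -427 / 453.5563 ≈ -0.94145 cm (5 s.f.)

-0.94145 cm


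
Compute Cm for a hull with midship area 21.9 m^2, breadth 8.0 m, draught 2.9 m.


Formula: Cm = Am / (B * T)
Step 1 — B * T = 8.0 * 2.9 = 23.2 m^2
Step 2 — Cm = 21.9 / 23.2 ≈ 0.94397 (5 s.f.)

0.94397


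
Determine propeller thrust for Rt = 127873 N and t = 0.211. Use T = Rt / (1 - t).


Formula: T = Rt / (1 - t)
Step 1 — (1 - t) = 1 - 0.211 = 0.789
Step 2 — T = 127873 / 0.789 ≈ 162070 N (5 s.f.)

162070 N


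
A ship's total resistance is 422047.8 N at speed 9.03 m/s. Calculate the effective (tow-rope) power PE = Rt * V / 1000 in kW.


Formula: PE = Rt * V / 1000 (kW)
Step 1 — PE (W) = 422047.8 * 9.03 = 3811091.634 W
Step 2 — PE (kW) = 3811091.634 / 1000 ≈ 3811.1 kW (5 s.f.)

3811.1 kW


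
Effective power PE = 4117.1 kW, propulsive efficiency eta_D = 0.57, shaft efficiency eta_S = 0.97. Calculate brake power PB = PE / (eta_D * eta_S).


Formula: PB = PE / (eta_D * eta_S)
Step 1 — combined efficiency = eta_D * eta_S = 0.57 * 0.97 = 0.5529
Step 2 — PB = 4117.1 / 0.5529 ≈ 7446.4 kW (5 s.f.)

7446.4 kW


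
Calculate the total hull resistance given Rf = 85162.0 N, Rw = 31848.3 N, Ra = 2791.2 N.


Formula: Rt = Rf + Rw + Ra
Substituting: Rt = 85162.0 + 31848.3 + 2791.2
Result: Rt = 119801.5 N

119801.5 N


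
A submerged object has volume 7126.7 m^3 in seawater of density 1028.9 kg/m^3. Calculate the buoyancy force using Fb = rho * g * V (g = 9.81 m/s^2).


Formula: Fb = rho * g * V
Substituting: Fb = 1028.9 * 9.81 * 7126.7
Intermediate: 1028.9 * 9.81 = 10093.509
Result: Fb = 10093.509 * 7126.7 ≈ 71933000 N (5 s.f.)

71933000 N


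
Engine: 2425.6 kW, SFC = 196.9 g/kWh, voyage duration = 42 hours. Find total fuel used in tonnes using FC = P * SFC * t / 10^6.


Formula: FC (tonnes) = P * SFC * t / 1,000,000
Step 1 — P * SFC * t = 2425.6 * 196.9 * 42 = 20059226.88 g
Step 2 — FC (tonnes) = 20059226.88 / 1,000,000 ≈ 20.059 tonnes (5 s.f.)

20.059 tonnes


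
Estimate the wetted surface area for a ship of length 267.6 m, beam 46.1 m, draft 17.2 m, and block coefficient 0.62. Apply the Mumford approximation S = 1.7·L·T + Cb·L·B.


Formula: S = 1.7*L*T + V/T with V = Cb*L*B*T, i.e. S = L * (1.7*T + Cb*B)
Step 1 — 1.7*T = 1.7 * 17.2 = 29.24 m
Step 2 — Cb*B = 0.62 * 46.1 = 28.582 m
Step 3 — 1.7*T + Cb*B = 29.24 + 28.582 = 57.822 m
Step 4 — S = 267.6 * 57.822 ≈ 15473 m^2 (5 s.f.)

15473 m^2


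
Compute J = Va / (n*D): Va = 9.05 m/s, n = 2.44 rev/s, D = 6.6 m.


Formula: J = Va / (n * D)
Step 1 — n * D = 2.44 * 6.6 = 16.104
Step 2 — J = 9.05 / 16.104 ≈ 0.56197 (5 s.f.)

0.56197


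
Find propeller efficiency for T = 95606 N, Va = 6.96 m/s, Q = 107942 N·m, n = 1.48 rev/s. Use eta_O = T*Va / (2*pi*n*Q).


Formula: eta = T * Va / (2 * pi * n * Q)
Step 1 — numerator = T * Va = 95606 * 6.96 = 665417.76
Step 2 — 2 * pi * n = 2 * pi * 1.48 = 9.299114
Step 3 — denominator = 9.299114 * 107942 = 1003764.96
Step 4 — eta = 665417.76 / 1003764.96 ≈ 0.66292 (5 s.f.)

0.66292


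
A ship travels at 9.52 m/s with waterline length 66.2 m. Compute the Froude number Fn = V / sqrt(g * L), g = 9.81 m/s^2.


Formula: Fn = V / sqrt(g * L)
Step 1 — g * L = 9.81 * 66.2 = 649.422
Step 2 — sqrt(g * L) = sqrt(649.422) = 25.48376
Step 3 — Fn = 9.52 / 25.48376 ≈ 0.37357 (5 s.f.)

0.37357


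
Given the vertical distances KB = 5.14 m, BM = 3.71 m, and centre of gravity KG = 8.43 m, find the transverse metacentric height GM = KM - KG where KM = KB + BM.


Formula: GM = KB + BM - KG
Step 1 — KM = KB + BM = 5.14 + 3.71 = 8.85 m
Step 2 — GM = KM - KG = 8.85 - 8.43 = 0.42 m

0.42 m


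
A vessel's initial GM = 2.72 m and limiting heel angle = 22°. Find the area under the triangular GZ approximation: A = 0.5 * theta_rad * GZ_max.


Formula: GZ_max = GM * sin(theta); Area = 0.5 * theta_rad * GZ_max
Step 1 — GZ_max = 2.72 * sin(22°) = 2.72 * 0.374607 = 1.018931 m
Step 2 — theta_rad = 22 * pi/180 = 0.383972 rad
Step 3 — Area = 0.5 * 0.383972 * 1.018931 ≈ 0.19562 m·rad (5 s.f.)

0.19562 m·rad


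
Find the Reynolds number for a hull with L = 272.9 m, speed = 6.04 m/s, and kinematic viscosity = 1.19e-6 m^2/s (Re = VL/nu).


Formula: Re = V * L / nu
Step 1 — V * L = 6.04 * 272.9 = 1648.316 m^2/s
Step 2 — Re = 1648.316 / 1.19e-6 = 1.39e+09

1.39e+09


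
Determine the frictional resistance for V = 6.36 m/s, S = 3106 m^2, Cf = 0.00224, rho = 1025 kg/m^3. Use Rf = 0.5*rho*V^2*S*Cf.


Formula: Rf = 0.5 * rho * V^2 * S * Cf
Step 1 — V^2 = 6.36^2 = 40.4496
Step 2 — 0.5 * rho * V^2 = 0.5 * 1025 * 40.4496 = 20730.42
Step 3 — Rf = 20730.42 * 3106 * 0.00224 ≈ 144230 N (5 s.f.)

144230 N


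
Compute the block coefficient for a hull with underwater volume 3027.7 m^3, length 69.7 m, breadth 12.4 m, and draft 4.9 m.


Formula: Cb = V / (L * B * T)
Step 1 — L * B * T = 69.7 * 12.4 * 4.9 = 4234.972 m^3
Step 2 — Cb = 3027.7 / 4234.972 ≈ 0.71493 (5 s.f.)

0.71493


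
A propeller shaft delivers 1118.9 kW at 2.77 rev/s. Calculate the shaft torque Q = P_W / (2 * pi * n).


Formula: Q = P_W / (2 * pi * n)
Step 1 — P_W = 1118.9 kW * 1000 = 1118900.0 W
Step 2 — 2 * pi * n = 2 * pi * 2.77 = 17.404423
Step 3 — Q = 1118900.0 / 17.404423 ≈ 64288 N·m (5 s.f.)

64288 N·m


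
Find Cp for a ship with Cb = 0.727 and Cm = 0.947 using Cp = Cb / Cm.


Formula: Cp = Cb / Cm
Substituting: Cp = 0.727 / 0.947
Result: Cp ≈ 0.76769 (5 s.f.)

0.76769


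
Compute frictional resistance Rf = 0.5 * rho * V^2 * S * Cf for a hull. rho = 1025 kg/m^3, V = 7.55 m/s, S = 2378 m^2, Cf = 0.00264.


Formula: Rf = 0.5 * rho * V^2 * S * Cf
Step 1 — V^2 = 7.55^2 = 57.0025
Step 2 — 0.5 * rho * V^2 = 0.5 * 1025 * 57.0025 = 29213.78125
Step 3 — Rf = 29213.78125 * 2378 * 0.00264 ≈ 183400 N (5 s.f.)

183400 N


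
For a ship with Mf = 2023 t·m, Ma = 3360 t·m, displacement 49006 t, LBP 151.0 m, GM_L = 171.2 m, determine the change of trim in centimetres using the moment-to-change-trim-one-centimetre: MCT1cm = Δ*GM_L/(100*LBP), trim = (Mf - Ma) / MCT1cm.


Formula: net trimming moment = Mf - Ma; MCT1cm = Δ*GM_L/(100*LBP); trim = net moment / MCT1cm
Step 1 — net trimming moment = 2023 - 3360 = -1337 t·m
Step 2 — MCT1cm = 49006 * 171.2 / (100 * 151.0) = 555.6177 t·m/cm
Step 3 — trim = -1337 / 555.6177 ≈ -2.4063 cm (5 s.f.)

-2.4063 cm


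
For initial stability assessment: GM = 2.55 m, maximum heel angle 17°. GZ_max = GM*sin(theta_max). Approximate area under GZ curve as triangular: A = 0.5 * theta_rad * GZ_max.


Formula: GZ_max = GM * sin(theta); Area = 0.5 * theta_rad * GZ_max
Step 1 — GZ_max = 2.55 * sin(17°) = 2.55 * 0.292372 = 0.745549 m
Step 2 — theta_rad = 17 * pi/180 = 0.296706 rad
Step 3 — Area = 0.5 * 0.296706 * 0.745549 ≈ 0.11060 m·rad (5 s.f.)

0.11060 m·rad


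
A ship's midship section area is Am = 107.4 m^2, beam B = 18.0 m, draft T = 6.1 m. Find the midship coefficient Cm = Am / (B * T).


Formula: Cm = Am / (B * T)
Step 1 — B * T = 18.0 * 6.1 = 109.8 m^2
Step 2 — Cm = 107.4 / 109.8 ≈ 0.97814 (5 s.f.)

0.97814


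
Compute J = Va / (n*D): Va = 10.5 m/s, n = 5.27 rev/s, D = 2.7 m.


Formula: J = Va / (n * D)
Step 1 — n * D = 5.27 * 2.7 = 14.229
Step 2 — J = 10.5 / 14.229 ≈ 0.73793 (5 s.f.)

0.73793


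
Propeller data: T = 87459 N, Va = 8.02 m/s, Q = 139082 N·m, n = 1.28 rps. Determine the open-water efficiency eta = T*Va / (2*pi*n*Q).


Formula: eta = T * Va / (2 * pi * n * Q)
Step 1 — numerator = T * Va = 87459 * 8.02 = 701421.18
Step 2 — 2 * pi * n = 2 * pi * 1.28 = 8.042477
Step 3 — denominator = 8.042477 * 139082 = 1118563.79
Step 4 — eta = 701421.18 / 1118563.79 ≈ 0.62707 (5 s.f.)

0.62707


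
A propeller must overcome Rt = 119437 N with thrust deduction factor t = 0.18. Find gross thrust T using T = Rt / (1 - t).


Formula: T = Rt / (1 - t)
Step 1 — (1 - t) = 1 - 0.18 = 0.82
Step 2 — T = 119437 / 0.82 ≈ 145650 N (5 s.f.)

145650 N


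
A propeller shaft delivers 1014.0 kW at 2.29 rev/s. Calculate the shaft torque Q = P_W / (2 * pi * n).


Formula: Q = P_W / (2 * pi * n)
Step 1 — P_W = 1014.0 kW * 1000 = 1014000.0 W
Step 2 — 2 * pi * n = 2 * pi * 2.29 = 14.388494
Step 3 — Q = 1014000.0 / 14.388494 ≈ 70473 N·m (5 s.f.)

70473 N·m


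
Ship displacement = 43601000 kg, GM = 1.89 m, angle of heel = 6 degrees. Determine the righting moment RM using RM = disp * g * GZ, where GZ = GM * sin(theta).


Formula: GZ = GM * sin(theta); RM = disp * g * GZ
Step 1 — GZ = 1.89 * sin(6°) = 1.89 * 0.104528 = 0.197558 m
Step 2 — RM = 43601000 * 9.81 * 0.197558 ≈ 84501000 N·m (5 s.f.)

84501000 N·m


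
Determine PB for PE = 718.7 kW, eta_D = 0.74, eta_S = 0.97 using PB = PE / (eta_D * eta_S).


Formula: PB = PE / (eta_D * eta_S)
Step 1 — combined efficiency = eta_D * eta_S = 0.74 * 0.97 = 0.7178
Step 2 — PB = 718.7 / 0.7178 ≈ 1001.3 kW (5 s.f.)

1001.3 kW


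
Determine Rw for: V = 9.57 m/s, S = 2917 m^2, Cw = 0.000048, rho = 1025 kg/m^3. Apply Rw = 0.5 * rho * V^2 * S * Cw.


Formula: Rw = 0.5 * rho * V^2 * S * Cw
Step 1 — V^2 = 9.57^2 = 91.5849
Step 2 — 0.5 * rho * V^2 = 0.5 * 1025 * 91.5849 = 46937.26125
Step 3 — Rw = 46937.26125 * 2917 * 0.000048 ≈ 6572.0 N (5 s.f.)

6572.0 N


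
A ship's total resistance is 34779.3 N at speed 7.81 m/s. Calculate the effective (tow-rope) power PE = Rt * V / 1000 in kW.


Formula: PE = Rt * V / 1000 (kW)
Step 1 — PE (W) = 34779.3 * 7.81 = 271626.333 W
Step 2 — PE (kW) = 271626.333 / 1000 ≈ 271.63 kW (5 s.f.)

271.63 kW


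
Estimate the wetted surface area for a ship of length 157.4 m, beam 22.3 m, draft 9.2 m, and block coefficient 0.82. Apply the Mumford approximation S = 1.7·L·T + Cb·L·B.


Formula: S = 1.7*L*T + V/T with V = Cb*L*B*T, i.e. S = L * (1.7*T + Cb*B)
Step 1 — 1.7*T = 1.7 * 9.2 = 15.64 m
Step 2 — Cb*B = 0.82 * 22.3 = 18.286 m
Step 3 — 1.7*T + Cb*B = 15.64 + 18.286 = 33.926 m
Step 4 — S = 157.4 * 33.926 ≈ 5340.0 m^2 (5 s.f.)

5340.0 m^2


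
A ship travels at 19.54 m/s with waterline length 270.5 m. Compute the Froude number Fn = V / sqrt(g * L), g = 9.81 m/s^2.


Formula: Fn = V / sqrt(g * L)
Step 1 — g * L = 9.81 * 270.5 = 2653.605
Step 2 — sqrt(g * L) = sqrt(2653.605) = 51.513154
Step 3 — Fn = 19.54 / 51.513154 ≈ 0.37932 (5 s.f.)

0.37932


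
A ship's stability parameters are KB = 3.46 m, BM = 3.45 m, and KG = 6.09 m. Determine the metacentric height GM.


Formula: GM = KB + BM - KG
Step 1 — KM = KB + BM = 3.46 + 3.45 = 6.91 m
Step 2 — GM = KM - KG = 6.91 - 6.09 = 0.82 m

0.82 m


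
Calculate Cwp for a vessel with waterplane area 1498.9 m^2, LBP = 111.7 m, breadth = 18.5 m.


Formula: Cwp = Aw / (L * B)
Step 1 — L * B = 111.7 * 18.5 = 2066.45 m^2
Step 2 — Cwp = 1498.9 / 2066.45 ≈ 0.72535 (5 s.f.)

0.72535


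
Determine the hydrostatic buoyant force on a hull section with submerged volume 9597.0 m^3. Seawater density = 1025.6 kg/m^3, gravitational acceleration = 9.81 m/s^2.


Formula: Fb = rho * g * V
Substituting: Fb = 1025.6 * 9.81 * 9597.0
Intermediate: 1025.6 * 9.81 = 10061.136
Result: Fb = 10061.136 * 9597.0 ≈ 96557000 N (5 s.f.)

96557000 N


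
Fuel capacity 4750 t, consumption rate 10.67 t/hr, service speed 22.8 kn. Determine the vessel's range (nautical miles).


Formula: endurance = fuel / rate; range = endurance * speed
Step 1 — endurance = 4750 / 10.67 = 445.1734 hours
Step 2 — range = 445.1734 * 22.8 ≈ 10150 nautical miles (5 s.f.)

10150 NM


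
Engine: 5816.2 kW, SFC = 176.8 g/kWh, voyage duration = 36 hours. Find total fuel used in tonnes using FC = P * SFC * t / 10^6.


Formula: FC (tonnes) = P * SFC * t / 1,000,000
Step 1 — P * SFC * t = 5816.2 * 176.8 * 36 = 37018949.76 g
Step 2 — FC (tonnes) = 37018949.76 / 1,000,000 ≈ 37.019 tonnes (5 s.f.)

37.019 tonnes


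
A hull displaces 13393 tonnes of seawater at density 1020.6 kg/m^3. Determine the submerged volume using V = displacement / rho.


Formula: V = mass / rho
Step 1 — convert tonnes to kg: 13393 t * 1000 = 13393000 kg
Step 2 — V = 13393000 / 1020.6 ≈ 13123 m^3 (5 s.f.)

13123 m^3


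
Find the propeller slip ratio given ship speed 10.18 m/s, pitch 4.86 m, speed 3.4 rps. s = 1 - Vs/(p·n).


Formula: s = 1 - Vs / (p * n)
Step 1 — p * n = 4.86 * 3.4 = 16.524
Step 2 — Vs / (p*n) = 10.18 / 16.524 = 0.616074 (6 d.p.)
Step 3 — s = 1 - 0.616074 = 0.383926

0.383926


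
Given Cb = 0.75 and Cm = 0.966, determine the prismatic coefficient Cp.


Formula: Cp = Cb / Cm
Substituting: Cp = 0.75 / 0.966
Result: Cp ≈ 0.77640 (5 s.f.)

0.77640


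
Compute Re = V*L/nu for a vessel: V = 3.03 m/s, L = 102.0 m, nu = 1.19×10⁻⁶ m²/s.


Formula: Re = V * L / nu
Step 1 — V * L = 3.03 * 102.0 = 309.06 m^2/s
Step 2 — Re = 309.06 / 1.19e-6 = 2.60e+08

2.60e+08


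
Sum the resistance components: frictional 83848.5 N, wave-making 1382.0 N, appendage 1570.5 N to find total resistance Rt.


Formula: Rt = Rf + Rw + Ra
Substituting: Rt = 83848.5 + 1382.0 + 1570.5
Result: Rt = 86801.0 N

86801.0 N


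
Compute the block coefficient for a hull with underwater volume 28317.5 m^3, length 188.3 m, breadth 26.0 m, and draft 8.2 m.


Formula: Cb = V / (L * B * T)
Step 1 — L * B * T = 188.3 * 26.0 * 8.2 = 40145.56 m^3
Step 2 — Cb = 28317.5 / 40145.56 ≈ 0.70537 (5 s.f.)

0.70537


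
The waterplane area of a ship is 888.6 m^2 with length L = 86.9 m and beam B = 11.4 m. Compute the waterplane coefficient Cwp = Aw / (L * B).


Formula: Cwp = Aw / (L * B)
Step 1 — L * B = 86.9 * 11.4 = 990.66 m^2
Step 2 — Cwp = 888.6 / 990.66 ≈ 0.89698 (5 s.f.)

0.89698


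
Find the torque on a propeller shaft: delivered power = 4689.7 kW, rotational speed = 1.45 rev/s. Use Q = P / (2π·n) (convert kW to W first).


Formula: Q = P_W / (2 * pi * n)
Step 1 — P_W = 4689.7 kW * 1000 = 4689700.0 W
Step 2 — 2 * pi * n = 2 * pi * 1.45 = 9.110619
Step 3 — Q = 4689700.0 / 9.110619 ≈ 514750 N·m (5 s.f.)

514750 N·m


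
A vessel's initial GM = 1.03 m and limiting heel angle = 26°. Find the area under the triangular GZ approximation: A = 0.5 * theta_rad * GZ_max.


Formula: GZ_max = GM * sin(theta); Area = 0.5 * theta_rad * GZ_max
Step 1 — GZ_max = 1.03 * sin(26°) = 1.03 * 0.438371 = 0.451522 m
Step 2 — theta_rad = 26 * pi/180 = 0.453786 rad
Step 3 — Area = 0.5 * 0.453786 * 0.451522 ≈ 0.10245 m·rad (5 s.f.)

0.10245 m·rad


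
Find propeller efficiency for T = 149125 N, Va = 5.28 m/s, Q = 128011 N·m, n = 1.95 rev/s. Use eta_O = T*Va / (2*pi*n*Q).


Formula: eta = T * Va / (2 * pi * n * Q)
Step 1 — numerator = T * Va = 149125 * 5.28 = 787380.0
Step 2 — 2 * pi * n = 2 * pi * 1.95 = 12.252211
Step 3 — denominator = 12.252211 * 128011 = 1568417.78
Step 4 — eta = 787380.0 / 1568417.78 ≈ 0.50202 (5 s.f.)

0.50202


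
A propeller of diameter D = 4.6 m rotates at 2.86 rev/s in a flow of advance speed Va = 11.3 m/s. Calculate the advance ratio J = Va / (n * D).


Formula: J = Va / (n * D)
Step 1 — n * D = 2.86 * 4.6 = 13.156
Step 2 — J = 11.3 / 13.156 ≈ 0.85892 (5 s.f.)

0.85892


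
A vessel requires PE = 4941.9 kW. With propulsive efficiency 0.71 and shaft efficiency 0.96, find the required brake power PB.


Formula: PB = PE / (eta_D * eta_S)
Step 1 — combined efficiency = eta_D * eta_S = 0.71 * 0.96 = 0.6816
Step 2 — PB = 4941.9 / 0.6816 ≈ 7250.4 kW (5 s.f.)

7250.4 kW


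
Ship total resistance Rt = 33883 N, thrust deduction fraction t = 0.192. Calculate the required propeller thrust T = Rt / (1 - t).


Formula: T = Rt / (1 - t)
Step 1 — (1 - t) = 1 - 0.192 = 0.808
Step 2 — T = 33883 / 0.808 ≈ 41934 N (5 s.f.)

41934 N


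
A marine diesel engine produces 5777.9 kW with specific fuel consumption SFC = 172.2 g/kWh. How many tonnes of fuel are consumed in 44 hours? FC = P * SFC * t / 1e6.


Formula: FC (tonnes) = P * SFC * t / 1,000,000
Step 1 — P * SFC * t = 5777.9 * 172.2 * 44 = 43777992.72 g
Step 2 — FC (tonnes) = 43777992.72 / 1,000,000 ≈ 43.778 tonnes (5 s.f.)

43.778 tonnes


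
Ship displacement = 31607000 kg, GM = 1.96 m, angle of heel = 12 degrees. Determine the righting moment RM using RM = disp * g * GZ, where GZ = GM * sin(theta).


Formula: GZ = GM * sin(theta); RM = disp * g * GZ
Step 1 — GZ = 1.96 * sin(12°) = 1.96 * 0.207912 = 0.407508 m
Step 2 — RM = 31607000 * 9.81 * 0.407508 ≈ 126350000 N·m (5 s.f.)

126350000 N·m


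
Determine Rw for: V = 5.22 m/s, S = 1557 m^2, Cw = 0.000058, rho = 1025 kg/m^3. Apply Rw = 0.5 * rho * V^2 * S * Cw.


Formula: Rw = 0.5 * rho * V^2 * S * Cw
Step 1 — V^2 = 5.22^2 = 27.2484
Step 2 — 0.5 * rho * V^2 = 0.5 * 1025 * 27.2484 = 13964.805
Step 3 — Rw = 13964.805 * 1557 * 0.000058 ≈ 1261.1 N (5 s.f.)

1261.1 N


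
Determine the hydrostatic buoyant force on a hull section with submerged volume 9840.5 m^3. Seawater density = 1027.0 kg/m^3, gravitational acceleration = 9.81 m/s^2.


Formula: Fb = rho * g * V
Substituting: Fb = 1027.0 * 9.81 * 9840.5
Intermediate: 1027.0 * 9.81 = 10074.87
Result: Fb = 10074.87 * 9840.5 ≈ 99142000 N (5 s.f.)

99142000 N


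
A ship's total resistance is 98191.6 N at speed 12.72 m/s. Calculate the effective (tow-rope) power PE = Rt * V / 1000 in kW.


Formula: PE = Rt * V / 1000 (kW)
Step 1 — PE (W) = 98191.6 * 12.72 = 1248997.152 W
Step 2 — PE (kW) = 1248997.152 / 1000 ≈ 1249.0 kW (5 s.f.)

1249.0 kW


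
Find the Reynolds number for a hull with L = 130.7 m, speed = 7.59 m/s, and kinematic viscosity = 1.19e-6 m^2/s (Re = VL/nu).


Formula: Re = V * L / nu
Step 1 — V * L = 7.59 * 130.7 = 992.013 m^2/s
Step 2 — Re = 992.013 / 1.19e-6 = 8.34e+08

8.34e+08


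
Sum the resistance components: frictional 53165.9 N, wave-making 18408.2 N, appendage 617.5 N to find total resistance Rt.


Formula: Rt = Rf + Rw + Ra
Substituting: Rt = 53165.9 + 18408.2 + 617.5
Result: Rt = 72191.6 N

72191.6 N


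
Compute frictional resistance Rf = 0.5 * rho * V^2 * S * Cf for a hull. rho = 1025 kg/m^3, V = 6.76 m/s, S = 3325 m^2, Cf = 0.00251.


Formula: Rf = 0.5 * rho * V^2 * S * Cf
Step 1 — V^2 = 6.76^2 = 45.6976
Step 2 — 0.5 * rho * V^2 = 0.5 * 1025 * 45.6976 = 23420.02
Step 3 — Rf = 23420.02 * 3325 * 0.00251 ≈ 195460 N (5 s.f.)

195460 N


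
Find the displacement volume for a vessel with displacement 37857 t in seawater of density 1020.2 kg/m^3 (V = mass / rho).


Formula: V = mass / rho
Step 1 — convert tonnes to kg: 37857 t * 1000 = 37857000 kg
Step 2 — V = 37857000 / 1020.2 ≈ 37107 m^3 (5 s.f.)

37107 m^3


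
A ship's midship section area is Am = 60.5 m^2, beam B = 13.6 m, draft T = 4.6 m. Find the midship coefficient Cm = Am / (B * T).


Formula: Cm = Am / (B * T)
Step 1 — B * T = 13.6 * 4.6 = 62.56 m^2
Step 2 — Cm = 60.5 / 62.56 ≈ 0.96707 (5 s.f.)

0.96707


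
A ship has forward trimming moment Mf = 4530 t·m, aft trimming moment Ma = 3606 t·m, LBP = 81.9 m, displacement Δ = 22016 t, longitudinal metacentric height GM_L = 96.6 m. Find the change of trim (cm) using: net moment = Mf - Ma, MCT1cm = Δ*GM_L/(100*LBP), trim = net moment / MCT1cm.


Formula: net trimming moment = Mf - Ma; MCT1cm = Δ*GM_L/(100*LBP); trim = net moment / MCT1cm
Step 1 — net trimming moment = 4530 - 3606 = 924 t·m
Step 2 — MCT1cm = 22016 * 96.6 / (100 * 81.9) = 259.6759 t·m/cm
Step 3 — trim = 924 / 259.6759 ≈ 3.5583 cm (5 s.f.)

3.5583 cm


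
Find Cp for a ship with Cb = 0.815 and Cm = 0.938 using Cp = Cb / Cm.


Formula: Cp = Cb / Cm
Substituting: Cp = 0.815 / 0.938
Result: Cp ≈ 0.86887 (5 s.f.)

0.86887


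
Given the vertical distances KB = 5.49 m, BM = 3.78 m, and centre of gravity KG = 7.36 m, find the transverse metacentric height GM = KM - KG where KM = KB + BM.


Formula: GM = KB + BM - KG
Step 1 — KM = KB + BM = 5.49 + 3.78 = 9.27 m
Step 2 — GM = KM - KG = 9.27 - 7.36 = 1.91 m

1.91 m


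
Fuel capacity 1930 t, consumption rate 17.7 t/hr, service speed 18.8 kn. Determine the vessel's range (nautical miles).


Formula: endurance = fuel / rate; range = endurance * speed
Step 1 — endurance = 1930 / 17.7 = 109.0395 hours
Step 2 — range = 109.0395 * 18.8 ≈ 2049.9 nautical miles (5 s.f.)

2049.9 NM


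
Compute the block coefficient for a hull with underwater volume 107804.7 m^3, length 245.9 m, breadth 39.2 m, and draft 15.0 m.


Formula: Cb = V / (L * B * T)
Step 1 — L * B * T = 245.9 * 39.2 * 15.0 = 144589.2 m^3
Step 2 — Cb = 107804.7 / 144589.2 ≈ 0.74559 (5 s.f.)

0.74559


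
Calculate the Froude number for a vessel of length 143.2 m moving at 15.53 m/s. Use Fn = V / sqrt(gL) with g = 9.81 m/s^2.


Formula: Fn = V / sqrt(g * L)
Step 1 — g * L = 9.81 * 143.2 = 1404.792
Step 2 — sqrt(g * L) = sqrt(1404.792) = 37.480555
Step 3 — Fn = 15.53 / 37.480555 ≈ 0.41435 (5 s.f.)

0.41435


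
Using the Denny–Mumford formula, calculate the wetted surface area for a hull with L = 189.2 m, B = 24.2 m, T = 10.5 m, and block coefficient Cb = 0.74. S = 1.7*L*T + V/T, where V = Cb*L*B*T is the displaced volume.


Formula: S = 1.7*L*T + V/T with V = Cb*L*B*T, i.e. S = L * (1.7*T + Cb*B)
Step 1 — 1.7*T = 1.7 * 10.5 = 17.85 m
Step 2 — Cb*B = 0.74 * 24.2 = 17.908 m
Step 3 — 1.7*T + Cb*B = 17.85 + 17.908 = 35.758 m
Step 4 — S = 189.2 * 35.758 ≈ 6765.4 m^2 (5 s.f.)

6765.4 m^2


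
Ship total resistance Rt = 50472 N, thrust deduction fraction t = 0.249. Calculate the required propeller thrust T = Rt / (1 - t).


Formula: T = Rt / (1 - t)
Step 1 — (1 - t) = 1 - 0.249 = 0.751
Step 2 — T = 50472 / 0.751 ≈ 67206 N (5 s.f.)

67206 N


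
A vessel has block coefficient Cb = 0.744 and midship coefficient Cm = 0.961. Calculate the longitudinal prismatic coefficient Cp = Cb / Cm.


Formula: Cp = Cb / Cm
Substituting: Cp = 0.744 / 0.961
Result: Cp ≈ 0.77419 (5 s.f.)

0.77419


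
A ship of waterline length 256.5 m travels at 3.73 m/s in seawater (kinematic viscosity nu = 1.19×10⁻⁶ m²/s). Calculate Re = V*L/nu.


Formula: Re = V * L / nu
Step 1 — V * L = 3.73 * 256.5 = 956.745 m^2/s
Step 2 — Re = 956.745 / 1.19e-6 = 8.04e+08

8.04e+08


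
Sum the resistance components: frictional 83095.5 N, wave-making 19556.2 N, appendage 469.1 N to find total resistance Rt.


Formula: Rt = Rf + Rw + Ra
Substituting: Rt = 83095.5 + 19556.2 + 469.1
Result: Rt = 103120.8 N

103120.8 N


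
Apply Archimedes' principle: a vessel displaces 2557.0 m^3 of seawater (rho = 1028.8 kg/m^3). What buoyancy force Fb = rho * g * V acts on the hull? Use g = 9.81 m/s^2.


Formula: Fb = rho * g * V
Substituting: Fb = 1028.8 * 9.81 * 2557.0
Intermediate: 1028.8 * 9.81 = 10092.528
Result: Fb = 10092.528 * 2557.0 ≈ 25807000 N (5 s.f.)

25807000 N


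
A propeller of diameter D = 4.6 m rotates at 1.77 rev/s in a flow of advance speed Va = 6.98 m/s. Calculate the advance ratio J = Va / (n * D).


Formula: J = Va / (n * D)
Step 1 — n * D = 1.77 * 4.6 = 8.142
Step 2 — J = 6.98 / 8.142 ≈ 0.85728 (5 s.f.)

0.85728


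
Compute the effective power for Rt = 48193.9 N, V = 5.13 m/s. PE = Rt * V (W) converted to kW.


Formula: PE = Rt * V / 1000 (kW)
Step 1 — PE (W) = 48193.9 * 5.13 = 247234.707 W
Step 2 — PE (kW) = 247234.707 / 1000 ≈ 247.23 kW (5 s.f.)

247.23 kW


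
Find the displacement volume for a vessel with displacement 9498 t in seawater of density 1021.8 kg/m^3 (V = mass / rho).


Formula: V = mass / rho
Step 1 — convert tonnes to kg: 9498 t * 1000 = 9498000 kg
Step 2 — V = 9498000 / 1021.8 ≈ 9295.4 m^3 (5 s.f.)

9295.4 m^3


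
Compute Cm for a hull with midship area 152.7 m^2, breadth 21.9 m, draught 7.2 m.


Formula: Cm = Am / (B * T)
Step 1 — B * T = 21.9 * 7.2 = 157.68 m^2
Step 2 — Cm = 152.7 / 157.68 ≈ 0.96842 (5 s.f.)

0.96842


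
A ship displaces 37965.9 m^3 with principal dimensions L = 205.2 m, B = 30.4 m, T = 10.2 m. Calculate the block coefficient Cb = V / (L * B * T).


Formula: Cb = V / (L * B * T)
Step 1 — L * B * T = 205.2 * 30.4 * 10.2 = 63628.416 m^3
Step 2 — Cb = 37965.9 / 63628.416 ≈ 0.59668 (5 s.f.)

0.59668


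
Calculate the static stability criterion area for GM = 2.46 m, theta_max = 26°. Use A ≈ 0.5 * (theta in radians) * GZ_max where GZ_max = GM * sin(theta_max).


Formula: GZ_max = GM * sin(theta); Area = 0.5 * theta_rad * GZ_max
Step 1 — GZ_max = 2.46 * sin(26°) = 2.46 * 0.438371 = 1.078393 m
Step 2 — theta_rad = 26 * pi/180 = 0.453786 rad
Step 3 — Area = 0.5 * 0.453786 * 1.078393 ≈ 0.24468 m·rad (5 s.f.)

0.24468 m·rad


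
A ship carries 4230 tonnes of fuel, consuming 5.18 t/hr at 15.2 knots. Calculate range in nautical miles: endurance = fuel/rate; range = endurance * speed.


Formula: endurance = fuel / rate; range = endurance * speed
Step 1 — endurance = 4230 / 5.18 = 816.6023 hours
Step 2 — range = 816.6023 * 15.2 ≈ 12412 nautical miles (5 s.f.)

12412 NM
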